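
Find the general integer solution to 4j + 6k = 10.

Step 1: Compute gcd(4, 6) = 2.
Since 2 divides 10, solutions exist.

Step 2: Find a particular solution using extended Euclidean algorithm.
We get j₀ = -5, k₀ = 5.
Check: 4*-5 + 6*5 = 10 = 10 ✓

Step 3: Write the general solution.
j = -5 + (6/2)t = -5 + 3t
k = 5 - (4/2)t = 5 - 2t
for any integer t.

j = -5 + 3t, k = 5 - 2t for integer t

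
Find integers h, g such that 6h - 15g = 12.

Step 1: Check solvability.
gcd(6, 15) = 3
Since 3 divides 12, solutions exist.

Step 2: Apply extended Euclidean algorithm to find gcd.
We find integers such that 6*x0 + 15*y0 = 3

Step 3: Scale the particular solution.
Multiply by 12/3 = 4:
h = -8, g = -4

Step 4: Verify.
6*(-8) - 15*(-4) = 12 = 12 ✓

h = -8, g = -4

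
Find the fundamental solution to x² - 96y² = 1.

We seek the smallest positive integers (x, y) with x² - 96y² = 1, i.e., x² = 96y² + 1.
Try successive y values:
y = 1: x² = 96·1² + 1 = 97, not a perfect square
y = 2: x² = 96·2² + 1 = 385, not a perfect square
y = 3: x² = 96·3² + 1 = 865, not a perfect square
... continuing the search (or via continued fractions) ...
y = 5: x² = 96·5² + 1 = 2401, x = 49 ✓

Verify: 49² - 96·5² = 2401 - 2400 = 1 ✓

x = 49, y = 5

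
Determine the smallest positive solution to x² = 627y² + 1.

We seek the smallest positive integers (x, y) with x² - 627y² = 1, i.e., x² = 627y² + 1.
Try successive y values:
y = 1: x² = 627·1² + 1 = 628, not a perfect square
y = 2: x² = 627·2² + 1 = 2509, not a perfect square
y = 3: x² = 627·3² + 1 = 5644, not a perfect square
... continuing the search (or via continued fractions) ...
y = 25: x² = 627·25² + 1 = 391876, x = 626 ✓

Verify: 626² - 627·25² = 391876 - 391875 = 1 ✓

x = 626, y = 25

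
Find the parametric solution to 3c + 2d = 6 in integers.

Step 1: Compute gcd(3, 2) = 1.
Since 1 divides 6, solutions exist.

Step 2: Find a particular solution using extended Euclidean algorithm.
We get c₀ = 6, d₀ = -6.
Check: 3*6 + 2*-6 = 6 = 6 ✓

Step 3: Write the general solution.
c = 6 + (2/1)t = 6 + 2t
d = -6 - (3/1)t = -6 - 3t
for any integer t.

c = 6 + 2t, d = -6 - 3t for integer t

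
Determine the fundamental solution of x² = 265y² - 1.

We need x² = 265y² - 1. Try successive y:
y = 1: x² = 265·1² - 1 = 264, not a perfect square
y = 2: x² = 265·2² - 1 = 1059, not a perfect square
y = 3: x² = 265·3² - 1 = 2384, not a perfect square
...
y = 373: x² = 265·373² - 1 = 36869184 = 6072² ✓
Check: 6072² - 265·373² = 36869184 - 36869185 = -1 ✓

x = 6072, y = 373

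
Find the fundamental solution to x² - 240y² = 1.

We seek the smallest positive integers (x, y) with x² - 240y² = 1, i.e., x² = 240y² + 1.
Try successive y values:
y = 1: x² = 240·1² + 1 = 241, not a perfect square
y = 2: x² = 240·2² + 1 = 961, x = 31 ✓

Verify: 31² - 240·2² = 961 - 960 = 1 ✓

x = 31, y = 2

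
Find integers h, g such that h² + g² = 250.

We need to find integers h, g > 0 such that h² + g² = 250.
Trying h = 5: g² = 250 - 5² = 250 - 25 = 225
g = 15
Check: 5² + 15² = 25 + 225 = 250 ✓

250 = 5² + 15²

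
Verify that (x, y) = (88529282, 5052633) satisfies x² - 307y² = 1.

Compute x² = 88529282² = 7837433771435524
Compute 307y² = 307·5052633² = 307·25529100232689 = 7837433771435523
x² - 307y² = 7837433771435524 - 7837433771435523 = 1
Since this equals 1, (88529282, 5052633) is a solution.

Yes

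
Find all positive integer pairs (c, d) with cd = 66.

The positive divisors of 66 are: 1, 2, 3, 6, 11, 22, 33, 66.
Each divisor d gives the pair (d, 66/d):
(1, 66), (2, 33), (3, 22), (6, 11), (11, 6), (22, 3), (33, 2), (66, 1)

(1, 66), (2, 33), (3, 22), (6, 11), (11, 6), (22, 3), (33, 2), (66, 1)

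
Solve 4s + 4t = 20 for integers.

Step 1: Check solvability.
gcd(4, 4) = 4
Since 4 divides 20, solutions exist.

Step 2: Apply extended Euclidean algorithm to find gcd.
We find integers such that 4*x0 + 4*y0 = 4

Step 3: Scale the particular solution.
Multiply by 20/4 = 5:
s = 0, t = 5

Step 4: Verify.
4*(0) + 4*(5) = 20 = 20 ✓

s = 0, t = 5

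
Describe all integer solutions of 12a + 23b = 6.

Step 1: Compute gcd(12, 23) = 1.
Since 1 divides 6, solutions exist.

Step 2: Find a particular solution using extended Euclidean algorithm.
We get a₀ = 12, b₀ = -6.
Check: 12*12 + 23*-6 = 6 = 6 ✓

Step 3: Write the general solution.
a = 12 + (23/1)t = 12 + 23t
b = -6 - (12/1)t = -6 - 12t
for any integer t.

a = 12 + 23t, b = -6 - 12t for integer t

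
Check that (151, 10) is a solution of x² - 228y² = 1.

Compute x² = 151² = 22801
Compute 228y² = 228·10² = 228·100 = 22800
x² - 228y² = 22801 - 22800 = 1
Since this equals 1, (151, 10) is a solution.

Yes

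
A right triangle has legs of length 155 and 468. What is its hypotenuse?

c² = a² + b² = 155² + 468² = 24025 + 219024 = 243049
c = 493

493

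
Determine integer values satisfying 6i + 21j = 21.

Step 1: Check solvability.
gcd(6, 21) = 3
Since 3 divides 21, solutions exist.

Step 2: Apply extended Euclidean algorithm to find gcd.
We find integers such that 6*x0 + 21*y0 = 3

Step 3: Scale the particular solution.
Multiply by 21/3 = 7:
i = -21, j = 7

Step 4: Verify.
6*(-21) + 21*(7) = 21 = 21 ✓

i = -21, j = 7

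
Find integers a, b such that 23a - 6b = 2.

Step 1: Check solvability.
gcd(23, 6) = 1
Since 1 divides 2, solutions exist.

Step 2: Apply extended Euclidean algorithm to find gcd.
We find integers such that 23*x0 + 6*y0 = 1

Step 3: Scale the particular solution.
Multiply by 2/1 = 2:
a = -2, b = -8

Step 4: Verify.
23*(-2) - 6*(-8) = 2 = 2 ✓

a = -2, b = -8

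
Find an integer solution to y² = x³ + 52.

Try small integer x values and check whether x³ + 52 is a perfect square.
x = -3: x³ + 52 = -3³ + 52 = -27 + 52 = 25
Is 25 a perfect square? 5² = 25 ✓
So (x, y) = (-3, 5) is a solution.

x = -3, y = 5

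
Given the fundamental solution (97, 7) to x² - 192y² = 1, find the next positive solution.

Solutions to x² - Dy² = 1 are generated by powers of (x₀ + y₀√D).
The next solution satisfies x₁ + y₁√192 = (x₀ + y₀√192)², giving:
x₁ = x₀² + 192y₀² = 97² + 192·7² = 9409 + 9408 = 18817
y₁ = 2x₀y₀ = 2·97·7 = 1358

Verify: 18817² - 192·1358² = 354079489 - 354079488 = 1 ✓

x = 18817, y = 1358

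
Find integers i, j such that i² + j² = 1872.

We need to find integers i, j > 0 such that i² + j² = 1872.
Trying i = 24: j² = 1872 - 24² = 1872 - 576 = 1296
j = 36
Check: 24² + 36² = 576 + 1296 = 1872 ✓

1872 = 24² + 36²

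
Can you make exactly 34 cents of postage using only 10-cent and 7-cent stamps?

We need non-negative x, y with 10x + 7y = 34.
gcd(10, 7) = 1 divides 34, so integer solutions exist.
Search for a non-negative one: x = 2 gives 7y = 34 - 20 = 14, so y = 2.
Check: 10·2 + 7·2 = 34 ✓

Yes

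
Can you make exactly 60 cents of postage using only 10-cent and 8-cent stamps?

We need non-negative x, y with 10x + 8y = 60.
gcd(10, 8) = 2 divides 60, so integer solutions exist.
Search for a non-negative one: x = 2 gives 8y = 60 - 20 = 40, so y = 5.
Check: 10·2 + 8·5 = 60 ✓

Yes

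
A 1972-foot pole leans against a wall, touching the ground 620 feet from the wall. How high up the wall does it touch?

The ladder, wall, and ground form a right triangle with hypotenuse 1972 and one leg 620.
By the Pythagorean theorem: h² = 1972² - 620² = 3888784 - 384400 = 3504384
h = √3504384 = 1872 feet

1872 feet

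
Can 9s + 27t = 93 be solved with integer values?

Step 1: Compute gcd(9, 27).
gcd(9, 27) = 9

Step 2: Check divisibility.
Does 9 divide 93? 93 = 9 x 10 + 3, so no.

By the theorem on linear Diophantine equations, 9s + 27t = 93 has integer solutions if and only if gcd(9, 27) divides 93. Since 9 does not divide 93, no solutions exist.

No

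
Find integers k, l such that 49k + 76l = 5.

Step 1: Check solvability.
gcd(49, 76) = 1
Since 1 divides 5, solutions exist.

Step 2: Apply extended Euclidean algorithm to find gcd.
We find integers such that 49*x0 + 76*y0 = 1

Step 3: Scale the particular solution.
Multiply by 5/1 = 5:
k = -155, l = 100

Step 4: Verify.
49*(-155) + 76*(100) = 5 = 5 ✓

k = -155, l = 100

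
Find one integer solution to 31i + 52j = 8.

Step 1: Check solvability.
gcd(31, 52) = 1
Since 1 divides 8, solutions exist.

Step 2: Apply extended Euclidean algorithm to find gcd.
We find integers such that 31*x0 + 52*y0 = 1

Step 3: Scale the particular solution.
Multiply by 8/1 = 8:
i = -40, j = 24

Step 4: Verify.
31*(-40) + 52*(24) = 8 = 8 ✓

i = -40, j = 24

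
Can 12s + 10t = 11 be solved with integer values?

Step 1: Compute gcd(12, 10).
gcd(12, 10) = 2

Step 2: Check divisibility.
Does 2 divide 11? 11 = 2 x 5 + 1, so no.

By the theorem on linear Diophantine equations, 12s + 10t = 11 has integer solutions if and only if gcd(12, 10) divides 11. Since 2 does not divide 11, no solutions exist.

No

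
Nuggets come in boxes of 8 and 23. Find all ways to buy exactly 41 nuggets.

We need non-negative integers (x, y) with 8x + 23y = 41.
For each x in 0..5, check if 41 - 8x is a non-negative multiple of 23.
No x yields an integer y ≥ 0.

No solution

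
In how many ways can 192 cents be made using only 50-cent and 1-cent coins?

We need non-negative integers (x, y) with 50x + 1y = 192.
For each x from 0 to 3, check if (192 - 50x) is a non-negative multiple of 1.
Solutions (x, y): (0,192), (1,142), (2,92), (3,42)
Count: 4

4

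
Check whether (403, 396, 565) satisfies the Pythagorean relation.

Compute a² + b²:
403² + 396² = 162409 + 156816 = 319225
Compute c²:
565² = 319225
Since 319225 = 319225, it is a Pythagorean triple.

Yes, it is a Pythagorean triple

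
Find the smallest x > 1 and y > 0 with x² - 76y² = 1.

We seek the smallest positive integers (x, y) with x² - 76y² = 1, i.e., x² = 76y² + 1.
Try successive y values:
y = 1: x² = 76·1² + 1 = 77, not a perfect square
y = 2: x² = 76·2² + 1 = 305, not a perfect square
y = 3: x² = 76·3² + 1 = 685, not a perfect square
... continuing the search (or via continued fractions) ...
y = 6630: x² = 76·6630² + 1 = 3340724401, x = 57799 ✓

Verify: 57799² - 76·6630² = 3340724401 - 3340724400 = 1 ✓

x = 57799, y = 6630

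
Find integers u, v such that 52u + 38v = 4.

Step 1: Check solvability.
gcd(52, 38) = 2
Since 2 divides 4, solutions exist.

Step 2: Apply extended Euclidean algorithm to find gcd.
We find integers such that 52*x0 + 38*y0 = 2

Step 3: Scale the particular solution.
Multiply by 4/2 = 2:
u = -16, v = 22

Step 4: Verify.
52*(-16) + 38*(22) = 4 = 4 ✓

u = -16, v = 22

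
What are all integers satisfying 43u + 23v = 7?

Step 1: Compute gcd(43, 23) = 1.
Since 1 divides 7, solutions exist.

Step 2: Find a particular solution using extended Euclidean algorithm.
We get u₀ = -56, v₀ = 105.
Check: 43*-56 + 23*105 = 7 = 7 ✓

Step 3: Write the general solution.
u = -56 + (23/1)t = -56 + 23t
v = 105 - (43/1)t = 105 - 43t
for any integer t.

u = -56 + 23t, v = 105 - 43t for integer t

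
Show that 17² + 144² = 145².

Compute a² + b²:
17² + 144² = 289 + 20736 = 21025
Compute c²:
145² = 21025
Since 21025 = 21025, it is a Pythagorean triple.

Yes, it is a Pythagorean triple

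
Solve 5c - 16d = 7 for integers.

Step 1: Check solvability.
gcd(5, 16) = 1
Since 1 divides 7, solutions exist.

Step 2: Apply extended Euclidean algorithm to find gcd.
We find integers such that 5*x0 + 16*y0 = 1

Step 3: Scale the particular solution.
Multiply by 7/1 = 7:
c = -21, d = -7

Step 4: Verify.
5*(-21) - 16*(-7) = 7 = 7 ✓

c = -21, d = -7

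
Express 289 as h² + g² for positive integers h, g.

We need to find integers h, g > 0 such that h² + g² = 289.
Trying h = 8: g² = 289 - 8² = 289 - 64 = 225
g = 15
Check: 8² + 15² = 64 + 225 = 289 ✓

289 = 8² + 15²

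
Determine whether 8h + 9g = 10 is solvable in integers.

Step 1: Compute gcd(8, 9).
gcd(8, 9) = 1

Step 2: Check divisibility.
Does 1 divide 10? 10 = 1 x 10, so yes.

By the theorem on linear Diophantine equations, 8h + 9g = 10 has integer solutions if and only if gcd(8, 9) divides 10. Since 1 | 10, solutions exist.

Yes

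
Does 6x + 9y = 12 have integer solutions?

Step 1: Compute gcd(6, 9).
gcd(6, 9) = 3

Step 2: Check divisibility.
Does 3 divide 12? 12 = 3 x 4, so yes.

By the theorem on linear Diophantine equations, 6x + 9y = 12 has integer solutions if and only if gcd(6, 9) divides 12. Since 3 | 12, solutions exist.

Yes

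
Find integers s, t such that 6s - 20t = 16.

Step 1: Check solvability.
gcd(6, 20) = 2
Since 2 divides 16, solutions exist.

Step 2: Apply extended Euclidean algorithm to find gcd.
We find integers such that 6*x0 + 20*y0 = 2

Step 3: Scale the particular solution.
Multiply by 16/2 = 8:
s = -24, t = -8

Step 4: Verify.
6*(-24) - 20*(-8) = 16 = 16 ✓

s = -24, t = -8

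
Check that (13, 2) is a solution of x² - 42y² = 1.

Compute x² = 13² = 169
Compute 42y² = 42·2² = 42·4 = 168
x² - 42y² = 169 - 168 = 1
Since this equals 1, (13, 2) is a solution.

Yes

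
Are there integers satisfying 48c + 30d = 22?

Step 1: Compute gcd(48, 30).
gcd(48, 30) = 6

Step 2: Check divisibility.
Does 6 divide 22? 22 = 6 x 3 + 4, so no.

By the theorem on linear Diophantine equations, 48c + 30d = 22 has integer solutions if and only if gcd(48, 30) divides 22. Since 6 does not divide 22, no solutions exist.

No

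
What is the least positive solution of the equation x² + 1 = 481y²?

We need x² = 481y² - 1. Try successive y:
y = 1: x² = 481·1² - 1 = 480, not a perfect square
y = 2: x² = 481·2² - 1 = 1923, not a perfect square
y = 3: x² = 481·3² - 1 = 4328, not a perfect square
...
y = 43961: x² = 481·43961² - 1 = 929565939600 = 964140² ✓
Check: 964140² - 481·43961² = 929565939600 - 929565939601 = -1 ✓

x = 964140, y = 43961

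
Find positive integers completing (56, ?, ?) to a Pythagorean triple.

We need the other leg and hypotenuse such that 56² + x² = c².
Take x = 33, c = 65: 56² + 33² = 3136 + 1089 = 4225 = 65² ✓
Triple: (33, 56, 65)

(33, 56, 65)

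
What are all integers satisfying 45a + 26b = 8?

Step 1: Compute gcd(45, 26) = 1.
Since 1 divides 8, solutions exist.

Step 2: Find a particular solution using extended Euclidean algorithm.
We get a₀ = 88, b₀ = -152.
Check: 45*88 + 26*-152 = 8 = 8 ✓

Step 3: Write the general solution.
a = 88 + (26/1)t = 88 + 26t
b = -152 - (45/1)t = -152 - 45t
for any integer t.

a = 88 + 26t, b = -152 - 45t for integer t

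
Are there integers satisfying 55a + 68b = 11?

Step 1: Compute gcd(55, 68).
gcd(55, 68) = 1

Step 2: Check divisibility.
Does 1 divide 11? 11 = 1 x 11, so yes.

By the theorem on linear Diophantine equations, 55a + 68b = 11 has integer solutions if and only if gcd(55, 68) divides 11. Since 1 | 11, solutions exist.

Yes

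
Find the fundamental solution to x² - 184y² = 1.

We seek the smallest positive integers (x, y) with x² - 184y² = 1, i.e., x² = 184y² + 1.
Try successive y values:
y = 1: x² = 184·1² + 1 = 185, not a perfect square
y = 2: x² = 184·2² + 1 = 737, not a perfect square
y = 3: x² = 184·3² + 1 = 1657, not a perfect square
... continuing the search (or via continued fractions) ...
y = 1794: x² = 184·1794² + 1 = 592192225, x = 24335 ✓

Verify: 24335² - 184·1794² = 592192225 - 592192224 = 1 ✓

x = 24335, y = 1794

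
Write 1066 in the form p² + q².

We need to find integers p, q > 0 such that p² + q² = 1066.
Trying p = 15: q² = 1066 - 15² = 1066 - 225 = 841
q = 29
Check: 15² + 29² = 225 + 841 = 1066 ✓

1066 = 15² + 29²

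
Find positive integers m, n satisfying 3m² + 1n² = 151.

Try small values of m and check whether (151 - 3m²)/1 is a perfect square.
m = 7: 3·7² = 147, so 1n² = 151 - 147 = 4, giving n² = 4, n = 2.
Check: 3·7² + 1·2² = 147 + 4 = 151 ✓

m = 7, n = 2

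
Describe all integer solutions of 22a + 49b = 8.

Step 1: Compute gcd(22, 49) = 1.
Since 1 divides 8, solutions exist.

Step 2: Find a particular solution using extended Euclidean algorithm.
We get a₀ = -160, b₀ = 72.
Check: 22*-160 + 49*72 = 8 = 8 ✓

Step 3: Write the general solution.
a = -160 + (49/1)t = -160 + 49t
b = 72 - (22/1)t = 72 - 22t
for any integer t.

a = -160 + 49t, b = 72 - 22t for integer t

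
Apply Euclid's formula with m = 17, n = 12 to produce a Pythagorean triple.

a = m² - n² = 17² - 12² = 289 - 144 = 145
b = 2mn = 2·17·12 = 408
c = m² + n² = 289 + 144 = 433
Verify: 145² + 408² = 21025 + 166464 = 187489 = 433² ✓

(145, 408, 433)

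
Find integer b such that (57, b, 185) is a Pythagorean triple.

b² = c² - a² = 185² - 57² = 34225 - 3249 = 30976
b = sqrt(30976) = 176

176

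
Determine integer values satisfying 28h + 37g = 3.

Step 1: Check solvability.
gcd(28, 37) = 1
Since 1 divides 3, solutions exist.

Step 2: Apply extended Euclidean algorithm to find gcd.
We find integers such that 28*x0 + 37*y0 = 1

Step 3: Scale the particular solution.
Multiply by 3/1 = 3:
h = 12, g = -9

Step 4: Verify.
28*(12) + 37*(-9) = 3 = 3 ✓

h = 12, g = -9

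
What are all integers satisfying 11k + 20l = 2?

Step 1: Compute gcd(11, 20) = 1.
Since 1 divides 2, solutions exist.

Step 2: Find a particular solution using extended Euclidean algorithm.
We get k₀ = -18, l₀ = 10.
Check: 11*-18 + 20*10 = 2 = 2 ✓

Step 3: Write the general solution.
k = -18 + (20/1)t = -18 + 20t
l = 10 - (11/1)t = 10 - 11t
for any integer t.

k = -18 + 20t, l = 10 - 11t for integer t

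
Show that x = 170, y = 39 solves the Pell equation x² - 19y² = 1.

Compute x² = 170² = 28900
Compute 19y² = 19·39² = 19·1521 = 28899
x² - 19y² = 28900 - 28899 = 1
Since this equals 1, (170, 39) is a solution.

Yes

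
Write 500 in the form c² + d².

We need to find integers c, d > 0 such that c² + d² = 500.
Trying c = 4: d² = 500 - 4² = 500 - 16 = 484
d = 22
Check: 4² + 22² = 16 + 484 = 500 ✓

500 = 4² + 22²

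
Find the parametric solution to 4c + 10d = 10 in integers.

Step 1: Compute gcd(4, 10) = 2.
Since 2 divides 10, solutions exist.

Step 2: Find a particular solution using extended Euclidean algorithm.
We get c₀ = -10, d₀ = 5.
Check: 4*-10 + 10*5 = 10 = 10 ✓

Step 3: Write the general solution.
c = -10 + (10/2)t = -10 + 5t
d = 5 - (4/2)t = 5 - 2t
for any integer t.

c = -10 + 5t, d = 5 - 2t for integer t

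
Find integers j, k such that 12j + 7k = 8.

Step 1: Check solvability.
gcd(12, 7) = 1
Since 1 divides 8, solutions exist.

Step 2: Apply extended Euclidean algorithm to find gcd.
We find integers such that 12*x0 + 7*y0 = 1

Step 3: Scale the particular solution.
Multiply by 8/1 = 8:
j = 24, k = -40

Step 4: Verify.
12*(24) + 7*(-40) = 8 = 8 ✓

j = 24, k = -40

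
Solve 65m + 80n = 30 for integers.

Step 1: Check solvability.
gcd(65, 80) = 5
Since 5 divides 30, solutions exist.

Step 2: Apply extended Euclidean algorithm to find gcd.
We find integers such that 65*x0 + 80*y0 = 5

Step 3: Scale the particular solution.
Multiply by 30/5 = 6:
m = 30, n = -24

Step 4: Verify.
65*(30) + 80*(-24) = 30 = 30 ✓

m = 30, n = -24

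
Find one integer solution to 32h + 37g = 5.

Step 1: Check solvability.
gcd(32, 37) = 1
Since 1 divides 5, solutions exist.

Step 2: Apply extended Euclidean algorithm to find gcd.
We find integers such that 32*x0 + 37*y0 = 1

Step 3: Scale the particular solution.
Multiply by 5/1 = 5:
h = -75, g = 65

Step 4: Verify.
32*(-75) + 37*(65) = 5 = 5 ✓

h = -75, g = 65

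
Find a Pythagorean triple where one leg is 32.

We need the other leg and hypotenuse such that 32² + x² = c².
Take x = 24, c = 40: 32² + 24² = 1024 + 576 = 1600 = 40² ✓
Triple: (24, 32, 40)

(24, 32, 40)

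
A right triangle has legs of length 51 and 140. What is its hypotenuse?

c² = a² + b² = 51² + 140² = 2601 + 19600 = 22201
c = 149

149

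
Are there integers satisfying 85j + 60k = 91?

Step 1: Compute gcd(85, 60).
gcd(85, 60) = 5

Step 2: Check divisibility.
Does 5 divide 91? 91 = 5 x 18 + 1, so no.

By the theorem on linear Diophantine equations, 85j + 60k = 91 has integer solutions if and only if gcd(85, 60) divides 91. Since 5 does not divide 91, no solutions exist.

No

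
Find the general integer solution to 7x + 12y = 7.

Step 1: Compute gcd(7, 12) = 1.
Since 1 divides 7, solutions exist.

Step 2: Find a particular solution using extended Euclidean algorithm.
We get x₀ = -35, y₀ = 21.
Check: 7*-35 + 12*21 = 7 = 7 ✓

Step 3: Write the general solution.
x = -35 + (12/1)t = -35 + 12t
y = 21 - (7/1)t = 21 - 7t
for any integer t.

x = -35 + 12t, y = 21 - 7t for integer t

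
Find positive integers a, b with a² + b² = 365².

We need a² + b² = 365² = 133225.
Trying: 357² + 76² = 127449 + 5776 = 133225 ✓

(357, 76, 365)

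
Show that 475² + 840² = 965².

Compute a² + b²:
475² + 840² = 225625 + 705600 = 931225
Compute c²:
965² = 931225
Since 931225 = 931225, it is a Pythagorean triple.

Yes, it is a Pythagorean triple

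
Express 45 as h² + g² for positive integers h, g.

We need to find integers h, g > 0 such that h² + g² = 45.
Trying h = 3: g² = 45 - 3² = 45 - 9 = 36
g = 6
Check: 3² + 6² = 9 + 36 = 45 ✓

45 = 3² + 6²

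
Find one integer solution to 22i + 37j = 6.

Step 1: Check solvability.
gcd(22, 37) = 1
Since 1 divides 6, solutions exist.

Step 2: Apply extended Euclidean algorithm to find gcd.
We find integers such that 22*x0 + 37*y0 = 1

Step 3: Scale the particular solution.
Multiply by 6/1 = 6:
i = -30, j = 18

Step 4: Verify.
22*(-30) + 37*(18) = 6 = 6 ✓

i = -30, j = 18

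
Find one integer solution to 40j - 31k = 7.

Step 1: Check solvability.
gcd(40, 31) = 1
Since 1 divides 7, solutions exist.

Step 2: Apply extended Euclidean algorithm to find gcd.
We find integers such that 40*x0 + 31*y0 = 1

Step 3: Scale the particular solution.
Multiply by 7/1 = 7:
j = 49, k = 63

Step 4: Verify.
40*(49) - 31*(63) = 7 = 7 ✓

j = 49, k = 63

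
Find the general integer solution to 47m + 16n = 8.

Step 1: Compute gcd(47, 16) = 1.
Since 1 divides 8, solutions exist.

Step 2: Find a particular solution using extended Euclidean algorithm.
We get m₀ = -8, n₀ = 24.
Check: 47*-8 + 16*24 = 8 = 8 ✓

Step 3: Write the general solution.
m = -8 + (16/1)t = -8 + 16t
n = 24 - (47/1)t = 24 - 47t
for any integer t.

m = -8 + 16t, n = 24 - 47t for integer t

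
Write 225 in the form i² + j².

We need to find integers i, j > 0 such that i² + j² = 225.
Trying i = 9: j² = 225 - 9² = 225 - 81 = 144
j = 12
Check: 9² + 12² = 81 + 144 = 225 ✓

225 = 9² + 12²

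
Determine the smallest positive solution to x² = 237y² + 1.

We seek the smallest positive integers (x, y) with x² - 237y² = 1, i.e., x² = 237y² + 1.
Try successive y values:
y = 1: x² = 237·1² + 1 = 238, not a perfect square
y = 2: x² = 237·2² + 1 = 949, not a perfect square
y = 3: x² = 237·3² + 1 = 2134, not a perfect square
... continuing the search (or via continued fractions) ...
y = 14820: x² = 237·14820² + 1 = 52052878801, x = 228151 ✓

Verify: 228151² - 237·14820² = 52052878801 - 52052878800 = 1 ✓

x = 228151, y = 14820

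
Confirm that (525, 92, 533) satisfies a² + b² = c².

Compute a² + b² = 525² + 92² = 275625 + 8464 = 284089
Compute c² = 533² = 284089
Since 284089 = 284089, confirmed.

Yes, it is a Pythagorean triple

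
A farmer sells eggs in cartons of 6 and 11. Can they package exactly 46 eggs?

We need non-negative a, b with 6a + 11b = 46.
gcd(6, 11) = 1 divides 46.
Try a = 4: 11b = 46 - 24 = 22, so b = 2.
One way: 4 cartons of 6 and 2 cartons of 11.

Yes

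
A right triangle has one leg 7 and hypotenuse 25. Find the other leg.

b² = c² - a² = 625 - 49 = 576
b = 24

24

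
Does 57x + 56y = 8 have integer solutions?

Step 1: Compute gcd(57, 56).
gcd(57, 56) = 1

Step 2: Check divisibility.
Does 1 divide 8? 8 = 1 x 8, so yes.

By the theorem on linear Diophantine equations, 57x + 56y = 8 has integer solutions if and only if gcd(57, 56) divides 8. Since 1 | 8, solutions exist.

Yes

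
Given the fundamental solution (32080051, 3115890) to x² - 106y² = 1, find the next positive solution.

Solutions to x² - Dy² = 1 are generated by powers of (x₀ + y₀√D).
The next solution satisfies x₁ + y₁√106 = (x₀ + y₀√106)², giving:
x₁ = x₀² + 106y₀² = 32080051² + 106·3115890² = 1029129672162601 + 1029129672162600 = 2058259344325201
y₁ = 2x₀y₀ = 2·32080051·3115890 = 199915820220780

Verify: 2058259344325201² - 106·199915820220780² = 4236431528502006329962043690401 - 4236431528502006329962043690400 = 1 ✓

x = 2058259344325201, y = 199915820220780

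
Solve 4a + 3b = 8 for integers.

Step 1: Check solvability.
gcd(4, 3) = 1
Since 1 divides 8, solutions exist.

Step 2: Apply extended Euclidean algorithm to find gcd.
We find integers such that 4*x0 + 3*y0 = 1

Step 3: Scale the particular solution.
Multiply by 8/1 = 8:
a = 8, b = -8

Step 4: Verify.
4*(8) + 3*(-8) = 8 = 8 ✓

a = 8, b = -8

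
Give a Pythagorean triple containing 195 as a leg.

We need the other leg and hypotenuse such that 195² + x² = c².
Take x = 28, c = 197: 195² + 28² = 38025 + 784 = 38809 = 197² ✓
Triple: (195, 28, 197)

(195, 28, 197)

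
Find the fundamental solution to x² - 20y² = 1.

We seek the smallest positive integers (x, y) with x² - 20y² = 1, i.e., x² = 20y² + 1.
Try successive y values:
y = 1: x² = 20·1² + 1 = 21, not a perfect square
y = 2: x² = 20·2² + 1 = 81, x = 9 ✓

Verify: 9² - 20·2² = 81 - 80 = 1 ✓

x = 9, y = 2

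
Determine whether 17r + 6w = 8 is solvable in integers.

Step 1: Compute gcd(17, 6).
gcd(17, 6) = 1

Step 2: Check divisibility.
Does 1 divide 8? 8 = 1 x 8, so yes.

By the theorem on linear Diophantine equations, 17r + 6w = 8 has integer solutions if and only if gcd(17, 6) divides 8. Since 1 | 8, solutions exist.

Yes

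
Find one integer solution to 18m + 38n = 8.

Step 1: Check solvability.
gcd(18, 38) = 2
Since 2 divides 8, solutions exist.

Step 2: Apply extended Euclidean algorithm to find gcd.
We find integers such that 18*x0 + 38*y0 = 2

Step 3: Scale the particular solution.
Multiply by 8/2 = 4:
m = -8, n = 4

Step 4: Verify.
18*(-8) + 38*(4) = 8 = 8 ✓

m = -8, n = 4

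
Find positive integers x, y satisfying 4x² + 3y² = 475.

Try small values of x and check whether (475 - 4x²)/3 is a perfect square.
x = 10: 4·10² = 400, so 3y² = 475 - 400 = 75, giving y² = 25, y = 5.
Check: 4·10² + 3·5² = 400 + 75 = 475 ✓

x = 10, y = 5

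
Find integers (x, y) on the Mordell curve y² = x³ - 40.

Try small integer x values and check whether x³ - 40 is a perfect square.
x = 14: x³ - 40 = 14³ - 40 = 2744 - 40 = 2704
Is 2704 a perfect square? 52² = 2704 ✓
So (x, y) = (14, 52) is a solution.

x = 14, y = 52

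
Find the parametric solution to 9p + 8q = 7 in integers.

Step 1: Compute gcd(9, 8) = 1.
Since 1 divides 7, solutions exist.

Step 2: Find a particular solution using extended Euclidean algorithm.
We get p₀ = 7, q₀ = -7.
Check: 9*7 + 8*-7 = 7 = 7 ✓

Step 3: Write the general solution.
p = 7 + (8/1)t = 7 + 8t
q = -7 - (9/1)t = -7 - 9t
for any integer t.

p = 7 + 8t, q = -7 - 9t for integer t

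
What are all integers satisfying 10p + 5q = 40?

Step 1: Compute gcd(10, 5) = 5.
Since 5 divides 40, solutions exist.

Step 2: Find a particular solution using extended Euclidean algorithm.
We get p₀ = 0, q₀ = 8.
Check: 10*0 + 5*8 = 40 = 40 ✓

Step 3: Write the general solution.
p = 0 + (5/5)t = 0 + 1t
q = 8 - (10/5)t = 8 - 2t
for any integer t.

p = 0 + 1t, q = 8 - 2t for integer t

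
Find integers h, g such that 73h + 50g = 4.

Step 1: Check solvability.
gcd(73, 50) = 1
Since 1 divides 4, solutions exist.

Step 2: Apply extended Euclidean algorithm to find gcd.
We find integers such that 73*x0 + 50*y0 = 1

Step 3: Scale the particular solution.
Multiply by 4/1 = 4:
h = -52, g = 76

Step 4: Verify.
73*(-52) + 50*(76) = 4 = 4 ✓

h = -52, g = 76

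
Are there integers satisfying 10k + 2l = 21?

Step 1: Compute gcd(10, 2).
gcd(10, 2) = 2

Step 2: Check divisibility.
Does 2 divide 21? 21 = 2 x 10 + 1, so no.

By the theorem on linear Diophantine equations, 10k + 2l = 21 has integer solutions if and only if gcd(10, 2) divides 21. Since 2 does not divide 21, no solutions exist.

No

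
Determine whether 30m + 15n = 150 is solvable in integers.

Step 1: Compute gcd(30, 15).
gcd(30, 15) = 15

Step 2: Check divisibility.
Does 15 divide 150? 150 = 15 x 10, so yes.

By the theorem on linear Diophantine equations, 30m + 15n = 150 has integer solutions if and only if gcd(30, 15) divides 150. Since 15 | 150, solutions exist.

Yes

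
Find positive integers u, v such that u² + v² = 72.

Search for u with 72 - u² a perfect square.
u = 6: 72 - 6² = 72 - 36 = 36 = 6² ✓
So u = 6, v = 6.

u = 6, v = 6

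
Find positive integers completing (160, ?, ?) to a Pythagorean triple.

We need the other leg and hypotenuse such that 160² + x² = c².
Take x = 1596, c = 1604: 160² + 1596² = 25600 + 2547216 = 2572816 = 1604² ✓
Triple: (1596, 160, 1604)

(1596, 160, 1604)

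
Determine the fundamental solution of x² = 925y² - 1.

We need x² = 925y² - 1. Try successive y:
y = 1: x² = 925·1² - 1 = 924, not a perfect square
y = 2: x² = 925·2² - 1 = 3699, not a perfect square
y = 3: x² = 925·3² - 1 = 8324, not a perfect square
...
y = 29: x² = 925·29² - 1 = 777924 = 882² ✓
Check: 882² - 925·29² = 777924 - 777925 = -1 ✓

x = 882, y = 29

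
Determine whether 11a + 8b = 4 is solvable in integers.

Step 1: Compute gcd(11, 8).
gcd(11, 8) = 1

Step 2: Check divisibility.
Does 1 divide 4? 4 = 1 x 4, so yes.

By the theorem on linear Diophantine equations, 11a + 8b = 4 has integer solutions if and only if gcd(11, 8) divides 4. Since 1 | 4, solutions exist.

Yes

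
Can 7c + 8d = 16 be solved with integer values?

Step 1: Compute gcd(7, 8).
gcd(7, 8) = 1

Step 2: Check divisibility.
Does 1 divide 16? 16 = 1 x 16, so yes.

By the theorem on linear Diophantine equations, 7c + 8d = 16 has integer solutions if and only if gcd(7, 8) divides 16. Since 1 | 16, solutions exist.

Yes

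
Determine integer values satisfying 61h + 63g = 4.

Step 1: Check solvability.
gcd(61, 63) = 1
Since 1 divides 4, solutions exist.

Step 2: Apply extended Euclidean algorithm to find gcd.
We find integers such that 61*x0 + 63*y0 = 1

Step 3: Scale the particular solution.
Multiply by 4/1 = 4:
h = 124, g = -120

Step 4: Verify.
61*(124) + 63*(-120) = 4 = 4 ✓

h = 124, g = -120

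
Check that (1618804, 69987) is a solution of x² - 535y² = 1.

Compute x² = 1618804² = 2620526390416
Compute 535y² = 535·69987² = 535·4898180169 = 2620526390415
x² - 535y² = 2620526390416 - 2620526390415 = 1
Since this equals 1, (1618804, 69987) is a solution.

Yes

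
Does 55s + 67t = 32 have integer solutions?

Step 1: Compute gcd(55, 67).
gcd(55, 67) = 1

Step 2: Check divisibility.
Does 1 divide 32? 32 = 1 x 32, so yes.

By the theorem on linear Diophantine equations, 55s + 67t = 32 has integer solutions if and only if gcd(55, 67) divides 32. Since 1 | 32, solutions exist.

Yes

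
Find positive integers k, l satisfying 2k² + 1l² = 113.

Try small values of k and check whether (113 - 2k²)/1 is a perfect square.
k = 4: 2·4² = 32, so 1l² = 113 - 32 = 81, giving l² = 81, l = 9.
Check: 2·4² + 1·9² = 32 + 81 = 113 ✓

k = 4, l = 9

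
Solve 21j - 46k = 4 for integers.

Step 1: Check solvability.
gcd(21, 46) = 1
Since 1 divides 4, solutions exist.

Step 2: Apply extended Euclidean algorithm to find gcd.
We find integers such that 21*x0 + 46*y0 = 1

Step 3: Scale the particular solution.
Multiply by 4/1 = 4:
j = 44, k = 20

Step 4: Verify.
21*(44) - 46*(20) = 4 = 4 ✓

j = 44, k = 20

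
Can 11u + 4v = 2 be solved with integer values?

Step 1: Compute gcd(11, 4).
gcd(11, 4) = 1

Step 2: Check divisibility.
Does 1 divide 2? 2 = 1 x 2, so yes.

By the theorem on linear Diophantine equations, 11u + 4v = 2 has integer solutions if and only if gcd(11, 4) divides 2. Since 1 | 2, solutions exist.

Yes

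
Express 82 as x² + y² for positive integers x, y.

We need to find integers x, y > 0 such that x² + y² = 82.
Trying x = 1: y² = 82 - 1² = 82 - 1 = 81
y = 9
Check: 1² + 9² = 1 + 81 = 82 ✓

82 = 1² + 9²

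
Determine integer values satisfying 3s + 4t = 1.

Step 1: Check solvability.
gcd(3, 4) = 1
Since 1 divides 1, solutions exist.

Step 2: Apply extended Euclidean algorithm to find gcd.
We find integers such that 3*x0 + 4*y0 = 1

Step 3: Scale the particular solution.
Multiply by 1/1 = 1:
s = -1, t = 1

Step 4: Verify.
3*(-1) + 4*(1) = 1 = 1 ✓

s = -1, t = 1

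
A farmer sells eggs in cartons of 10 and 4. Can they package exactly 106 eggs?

We need non-negative a, b with 10a + 4b = 106.
gcd(10, 4) = 2 divides 106.
Try a = 1: 4b = 106 - 10 = 96, so b = 24.
One way: 1 cartons of 10 and 24 cartons of 4.

Yes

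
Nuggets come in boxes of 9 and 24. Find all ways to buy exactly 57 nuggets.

We need non-negative integers (x, y) with 9x + 24y = 57.
For each x in 0..6, check if 57 - 9x is a non-negative multiple of 24.
x = 1: 24y = 48, y = 2 ✓

(1 boxes of 9, 2 boxes of 24)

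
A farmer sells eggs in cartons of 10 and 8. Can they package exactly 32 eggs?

We need non-negative a, b with 10a + 8b = 32.
gcd(10, 8) = 2 divides 32.
Try a = 0: 8b = 32 - 0 = 32, so b = 4.
One way: 0 cartons of 10 and 4 cartons of 8.

Yes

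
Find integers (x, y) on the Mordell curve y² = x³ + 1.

Try small integer x values and check whether x³ + 1 is a perfect square.
x = 2: x³ + 1 = 2³ + 1 = 8 + 1 = 9
Is 9 a perfect square? 3² = 9 ✓
So (x, y) = (2, 3) is a solution.

x = 2, y = 3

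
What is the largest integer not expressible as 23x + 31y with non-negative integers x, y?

For two coprime denominations a and b, the Frobenius number (largest value not representable as a non-negative combination) is ab - a - b.
Here gcd(23, 31) = 1, so they are coprime.
F(23, 31) = 23·31 - 23 - 31 = 713 - 54 = 659

659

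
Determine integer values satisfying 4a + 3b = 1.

Step 1: Check solvability.
gcd(4, 3) = 1
Since 1 divides 1, solutions exist.

Step 2: Apply extended Euclidean algorithm to find gcd.
We find integers such that 4*x0 + 3*y0 = 1

Step 3: Scale the particular solution.
Multiply by 1/1 = 1:
a = 1, b = -1

Step 4: Verify.
4*(1) + 3*(-1) = 1 = 1 ✓

a = 1, b = -1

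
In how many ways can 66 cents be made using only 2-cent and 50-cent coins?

We need non-negative integers (x, y) with 2x + 50y = 66.
For each x from 0 to 33, check if (66 - 2x) is a non-negative multiple of 50.
Solutions (x, y): (8,1), (33,0)
Count: 2

2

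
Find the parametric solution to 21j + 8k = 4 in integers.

Step 1: Compute gcd(21, 8) = 1.
Since 1 divides 4, solutions exist.

Step 2: Find a particular solution using extended Euclidean algorithm.
We get j₀ = -12, k₀ = 32.
Check: 21*-12 + 8*32 = 4 = 4 ✓

Step 3: Write the general solution.
j = -12 + (8/1)t = -12 + 8t
k = 32 - (21/1)t = 32 - 21t
for any integer t.

j = -12 + 8t, k = 32 - 21t for integer t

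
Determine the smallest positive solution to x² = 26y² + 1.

We seek the smallest positive integers (x, y) with x² - 26y² = 1, i.e., x² = 26y² + 1.
Try successive y values:
y = 1: x² = 26·1² + 1 = 27, not a perfect square
y = 2: x² = 26·2² + 1 = 105, not a perfect square
y = 3: x² = 26·3² + 1 = 235, not a perfect square
... continuing the search (or via continued fractions) ...
y = 10: x² = 26·10² + 1 = 2601, x = 51 ✓

Verify: 51² - 26·10² = 2601 - 2600 = 1 ✓

x = 51, y = 10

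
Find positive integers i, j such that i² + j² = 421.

Search for i with 421 - i² a perfect square.
i = 14: 421 - 14² = 421 - 196 = 225 = 15² ✓
So i = 14, j = 15.

i = 14, j = 15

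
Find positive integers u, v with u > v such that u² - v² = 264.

Factor: u² - v² = (u+v)(u-v) = 264.
We need two factors of 264 with the same parity.
Use u+v = 132 and u-v = 2 (product 132·2 = 264).
Adding: 2u = 134, so u = 67.
Subtracting: 2v = 130, so v = 65.
Check: 67² - 65² = 4489 - 4225 = 264 ✓

u = 67, v = 65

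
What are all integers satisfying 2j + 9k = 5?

Step 1: Compute gcd(2, 9) = 1.
Since 1 divides 5, solutions exist.

Step 2: Find a particular solution using extended Euclidean algorithm.
We get j₀ = -20, k₀ = 5.
Check: 2*-20 + 9*5 = 5 = 5 ✓

Step 3: Write the general solution.
j = -20 + (9/1)t = -20 + 9t
k = 5 - (2/1)t = 5 - 2t
for any integer t.

j = -20 + 9t, k = 5 - 2t for integer t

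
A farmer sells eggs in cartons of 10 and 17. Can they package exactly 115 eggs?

We need non-negative a, b with 10a + 17b = 115.
gcd(10, 17) = 1 divides 115.
Try a = 3: 17b = 115 - 30 = 85, so b = 5.
One way: 3 cartons of 10 and 5 cartons of 17.

Yes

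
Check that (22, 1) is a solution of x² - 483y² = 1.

Compute x² = 22² = 484
Compute 483y² = 483·1² = 483·1 = 483
x² - 483y² = 484 - 483 = 1
Since this equals 1, (22, 1) is a solution.

Yes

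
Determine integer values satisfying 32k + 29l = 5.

Step 1: Check solvability.
gcd(32, 29) = 1
Since 1 divides 5, solutions exist.

Step 2: Apply extended Euclidean algorithm to find gcd.
We find integers such that 32*x0 + 29*y0 = 1

Step 3: Scale the particular solution.
Multiply by 5/1 = 5:
k = 50, l = -55

Step 4: Verify.
32*(50) + 29*(-55) = 5 = 5 ✓

k = 50, l = -55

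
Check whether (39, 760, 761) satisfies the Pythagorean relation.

Compute a² + b²:
39² + 760² = 1521 + 577600 = 579121
Compute c²:
761² = 579121
Since 579121 = 579121, it is a Pythagorean triple.

Yes, it is a Pythagorean triple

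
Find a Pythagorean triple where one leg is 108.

We need the other leg and hypotenuse such that 108² + x² = c².
Take x = 969, c = 975: 108² + 969² = 11664 + 938961 = 950625 = 975² ✓
Triple: (969, 108, 975)

(969, 108, 975)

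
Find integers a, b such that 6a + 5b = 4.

Step 1: Check solvability.
gcd(6, 5) = 1
Since 1 divides 4, solutions exist.

Step 2: Apply extended Euclidean algorithm to find gcd.
We find integers such that 6*x0 + 5*y0 = 1

Step 3: Scale the particular solution.
Multiply by 4/1 = 4:
a = 4, b = -4

Step 4: Verify.
6*(4) + 5*(-4) = 4 = 4 ✓

a = 4, b = -4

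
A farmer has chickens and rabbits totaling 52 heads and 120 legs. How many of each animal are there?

Let c = chickens, r = rabbits.
Heads: c + r = 52
Legs: 2c + 4r = 120
From the first equation, c = 52 - r. Substitute:
2(52 - r) + 4r = 120
104 + 2r = 120
r = (120 - 104)/2 = 8
c = 52 - 8 = 44

Chickens: 44, Rabbits: 8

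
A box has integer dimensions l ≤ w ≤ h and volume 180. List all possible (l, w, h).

Iterate l from 1 to ⌊180^(1/3)⌋. For each l dividing 180, iterate w ≥ l with w dividing 180/l, and set h = 180/(l·w).
Triples found (20): (1×1×180), (1×2×90), (1×3×60), (1×4×45), (1×5×36), (1×6×30), (1×9×20), (1×10×18), (1×12×15), (2×2×45), (2×3×30), (2×5×18), (2×6×15), (2×9×10), (3×3×20), (3×4×15), (3×5×12), (3×6×10), (4×5×9), (5×6×6)

(1×1×180), (1×2×90), (1×3×60), (1×4×45), (1×5×36), (1×6×30), (1×9×20), (1×10×18), (1×12×15), (2×2×45), (2×3×30), (2×5×18), (2×6×15), (2×9×10), (3×3×20), (3×4×15), (3×5×12), (3×6×10), (4×5×9), (5×6×6)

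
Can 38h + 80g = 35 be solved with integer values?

Step 1: Compute gcd(38, 80).
gcd(38, 80) = 2

Step 2: Check divisibility.
Does 2 divide 35? 35 = 2 x 17 + 1, so no.

By the theorem on linear Diophantine equations, 38h + 80g = 35 has integer solutions if and only if gcd(38, 80) divides 35. Since 2 does not divide 35, no solutions exist.

No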